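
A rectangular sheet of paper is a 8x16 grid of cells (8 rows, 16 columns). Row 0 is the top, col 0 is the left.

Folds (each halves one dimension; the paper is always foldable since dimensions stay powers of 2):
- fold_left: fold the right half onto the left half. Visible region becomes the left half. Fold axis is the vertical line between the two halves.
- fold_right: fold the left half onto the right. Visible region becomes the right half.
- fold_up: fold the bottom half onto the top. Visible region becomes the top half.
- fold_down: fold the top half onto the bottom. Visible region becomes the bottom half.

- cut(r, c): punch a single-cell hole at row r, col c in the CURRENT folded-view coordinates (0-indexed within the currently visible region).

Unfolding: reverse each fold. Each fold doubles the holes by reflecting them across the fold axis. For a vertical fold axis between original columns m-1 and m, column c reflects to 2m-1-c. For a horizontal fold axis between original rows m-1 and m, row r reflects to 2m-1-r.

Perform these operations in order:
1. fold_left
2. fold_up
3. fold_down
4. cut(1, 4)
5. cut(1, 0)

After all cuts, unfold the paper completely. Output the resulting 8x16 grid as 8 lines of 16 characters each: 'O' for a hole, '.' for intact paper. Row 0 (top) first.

Op 1 fold_left: fold axis v@8; visible region now rows[0,8) x cols[0,8) = 8x8
Op 2 fold_up: fold axis h@4; visible region now rows[0,4) x cols[0,8) = 4x8
Op 3 fold_down: fold axis h@2; visible region now rows[2,4) x cols[0,8) = 2x8
Op 4 cut(1, 4): punch at orig (3,4); cuts so far [(3, 4)]; region rows[2,4) x cols[0,8) = 2x8
Op 5 cut(1, 0): punch at orig (3,0); cuts so far [(3, 0), (3, 4)]; region rows[2,4) x cols[0,8) = 2x8
Unfold 1 (reflect across h@2): 4 holes -> [(0, 0), (0, 4), (3, 0), (3, 4)]
Unfold 2 (reflect across h@4): 8 holes -> [(0, 0), (0, 4), (3, 0), (3, 4), (4, 0), (4, 4), (7, 0), (7, 4)]
Unfold 3 (reflect across v@8): 16 holes -> [(0, 0), (0, 4), (0, 11), (0, 15), (3, 0), (3, 4), (3, 11), (3, 15), (4, 0), (4, 4), (4, 11), (4, 15), (7, 0), (7, 4), (7, 11), (7, 15)]

Answer: O...O......O...O
................
................
O...O......O...O
O...O......O...O
................
................
O...O......O...O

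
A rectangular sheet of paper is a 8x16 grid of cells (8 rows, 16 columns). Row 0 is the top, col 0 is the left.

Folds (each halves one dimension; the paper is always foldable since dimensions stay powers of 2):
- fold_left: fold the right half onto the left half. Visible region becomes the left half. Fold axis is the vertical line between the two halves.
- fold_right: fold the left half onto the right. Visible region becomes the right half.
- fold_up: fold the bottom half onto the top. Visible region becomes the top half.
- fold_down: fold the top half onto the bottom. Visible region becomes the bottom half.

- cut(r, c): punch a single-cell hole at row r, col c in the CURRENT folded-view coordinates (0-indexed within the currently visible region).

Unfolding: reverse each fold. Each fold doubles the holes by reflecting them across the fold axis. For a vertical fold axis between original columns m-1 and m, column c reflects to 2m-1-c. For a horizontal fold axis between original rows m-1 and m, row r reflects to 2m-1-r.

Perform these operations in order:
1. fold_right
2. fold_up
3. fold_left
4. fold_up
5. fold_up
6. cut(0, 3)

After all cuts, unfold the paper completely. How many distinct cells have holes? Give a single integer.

Answer: 32

Derivation:
Op 1 fold_right: fold axis v@8; visible region now rows[0,8) x cols[8,16) = 8x8
Op 2 fold_up: fold axis h@4; visible region now rows[0,4) x cols[8,16) = 4x8
Op 3 fold_left: fold axis v@12; visible region now rows[0,4) x cols[8,12) = 4x4
Op 4 fold_up: fold axis h@2; visible region now rows[0,2) x cols[8,12) = 2x4
Op 5 fold_up: fold axis h@1; visible region now rows[0,1) x cols[8,12) = 1x4
Op 6 cut(0, 3): punch at orig (0,11); cuts so far [(0, 11)]; region rows[0,1) x cols[8,12) = 1x4
Unfold 1 (reflect across h@1): 2 holes -> [(0, 11), (1, 11)]
Unfold 2 (reflect across h@2): 4 holes -> [(0, 11), (1, 11), (2, 11), (3, 11)]
Unfold 3 (reflect across v@12): 8 holes -> [(0, 11), (0, 12), (1, 11), (1, 12), (2, 11), (2, 12), (3, 11), (3, 12)]
Unfold 4 (reflect across h@4): 16 holes -> [(0, 11), (0, 12), (1, 11), (1, 12), (2, 11), (2, 12), (3, 11), (3, 12), (4, 11), (4, 12), (5, 11), (5, 12), (6, 11), (6, 12), (7, 11), (7, 12)]
Unfold 5 (reflect across v@8): 32 holes -> [(0, 3), (0, 4), (0, 11), (0, 12), (1, 3), (1, 4), (1, 11), (1, 12), (2, 3), (2, 4), (2, 11), (2, 12), (3, 3), (3, 4), (3, 11), (3, 12), (4, 3), (4, 4), (4, 11), (4, 12), (5, 3), (5, 4), (5, 11), (5, 12), (6, 3), (6, 4), (6, 11), (6, 12), (7, 3), (7, 4), (7, 11), (7, 12)]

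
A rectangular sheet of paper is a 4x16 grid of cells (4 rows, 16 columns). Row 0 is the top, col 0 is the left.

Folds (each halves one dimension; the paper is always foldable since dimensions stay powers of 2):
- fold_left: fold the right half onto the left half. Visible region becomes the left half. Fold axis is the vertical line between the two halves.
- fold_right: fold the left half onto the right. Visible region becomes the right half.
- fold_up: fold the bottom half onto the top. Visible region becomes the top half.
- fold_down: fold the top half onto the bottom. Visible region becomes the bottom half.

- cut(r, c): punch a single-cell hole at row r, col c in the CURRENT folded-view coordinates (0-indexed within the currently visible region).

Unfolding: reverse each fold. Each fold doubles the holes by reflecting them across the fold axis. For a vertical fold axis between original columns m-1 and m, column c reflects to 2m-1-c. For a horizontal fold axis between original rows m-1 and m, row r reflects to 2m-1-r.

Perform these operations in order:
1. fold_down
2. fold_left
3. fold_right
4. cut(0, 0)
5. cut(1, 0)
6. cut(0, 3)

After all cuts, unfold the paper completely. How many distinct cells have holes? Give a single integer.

Answer: 24

Derivation:
Op 1 fold_down: fold axis h@2; visible region now rows[2,4) x cols[0,16) = 2x16
Op 2 fold_left: fold axis v@8; visible region now rows[2,4) x cols[0,8) = 2x8
Op 3 fold_right: fold axis v@4; visible region now rows[2,4) x cols[4,8) = 2x4
Op 4 cut(0, 0): punch at orig (2,4); cuts so far [(2, 4)]; region rows[2,4) x cols[4,8) = 2x4
Op 5 cut(1, 0): punch at orig (3,4); cuts so far [(2, 4), (3, 4)]; region rows[2,4) x cols[4,8) = 2x4
Op 6 cut(0, 3): punch at orig (2,7); cuts so far [(2, 4), (2, 7), (3, 4)]; region rows[2,4) x cols[4,8) = 2x4
Unfold 1 (reflect across v@4): 6 holes -> [(2, 0), (2, 3), (2, 4), (2, 7), (3, 3), (3, 4)]
Unfold 2 (reflect across v@8): 12 holes -> [(2, 0), (2, 3), (2, 4), (2, 7), (2, 8), (2, 11), (2, 12), (2, 15), (3, 3), (3, 4), (3, 11), (3, 12)]
Unfold 3 (reflect across h@2): 24 holes -> [(0, 3), (0, 4), (0, 11), (0, 12), (1, 0), (1, 3), (1, 4), (1, 7), (1, 8), (1, 11), (1, 12), (1, 15), (2, 0), (2, 3), (2, 4), (2, 7), (2, 8), (2, 11), (2, 12), (2, 15), (3, 3), (3, 4), (3, 11), (3, 12)]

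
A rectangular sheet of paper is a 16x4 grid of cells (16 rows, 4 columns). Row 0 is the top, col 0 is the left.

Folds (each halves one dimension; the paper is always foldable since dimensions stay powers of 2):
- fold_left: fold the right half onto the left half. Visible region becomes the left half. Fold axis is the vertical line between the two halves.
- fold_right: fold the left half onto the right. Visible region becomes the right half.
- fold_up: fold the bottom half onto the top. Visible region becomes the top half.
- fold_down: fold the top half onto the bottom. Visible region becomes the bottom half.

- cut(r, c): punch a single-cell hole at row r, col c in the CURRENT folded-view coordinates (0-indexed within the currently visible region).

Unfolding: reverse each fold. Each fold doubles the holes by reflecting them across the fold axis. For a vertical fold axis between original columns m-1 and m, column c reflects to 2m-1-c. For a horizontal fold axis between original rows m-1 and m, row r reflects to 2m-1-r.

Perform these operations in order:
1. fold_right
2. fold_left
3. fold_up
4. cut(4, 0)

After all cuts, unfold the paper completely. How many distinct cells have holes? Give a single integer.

Op 1 fold_right: fold axis v@2; visible region now rows[0,16) x cols[2,4) = 16x2
Op 2 fold_left: fold axis v@3; visible region now rows[0,16) x cols[2,3) = 16x1
Op 3 fold_up: fold axis h@8; visible region now rows[0,8) x cols[2,3) = 8x1
Op 4 cut(4, 0): punch at orig (4,2); cuts so far [(4, 2)]; region rows[0,8) x cols[2,3) = 8x1
Unfold 1 (reflect across h@8): 2 holes -> [(4, 2), (11, 2)]
Unfold 2 (reflect across v@3): 4 holes -> [(4, 2), (4, 3), (11, 2), (11, 3)]
Unfold 3 (reflect across v@2): 8 holes -> [(4, 0), (4, 1), (4, 2), (4, 3), (11, 0), (11, 1), (11, 2), (11, 3)]

Answer: 8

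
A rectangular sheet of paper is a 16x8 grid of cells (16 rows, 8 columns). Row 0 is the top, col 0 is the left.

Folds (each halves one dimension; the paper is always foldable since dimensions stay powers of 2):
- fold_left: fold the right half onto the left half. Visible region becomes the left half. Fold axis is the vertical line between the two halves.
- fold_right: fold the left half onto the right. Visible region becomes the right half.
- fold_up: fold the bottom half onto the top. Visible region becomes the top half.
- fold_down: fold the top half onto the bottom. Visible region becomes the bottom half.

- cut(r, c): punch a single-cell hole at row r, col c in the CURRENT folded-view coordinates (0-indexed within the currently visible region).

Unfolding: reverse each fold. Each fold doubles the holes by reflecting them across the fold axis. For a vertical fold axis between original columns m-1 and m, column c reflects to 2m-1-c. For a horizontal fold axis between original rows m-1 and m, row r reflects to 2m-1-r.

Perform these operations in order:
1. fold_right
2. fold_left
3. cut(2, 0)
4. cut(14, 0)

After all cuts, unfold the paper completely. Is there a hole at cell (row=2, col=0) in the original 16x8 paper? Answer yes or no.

Op 1 fold_right: fold axis v@4; visible region now rows[0,16) x cols[4,8) = 16x4
Op 2 fold_left: fold axis v@6; visible region now rows[0,16) x cols[4,6) = 16x2
Op 3 cut(2, 0): punch at orig (2,4); cuts so far [(2, 4)]; region rows[0,16) x cols[4,6) = 16x2
Op 4 cut(14, 0): punch at orig (14,4); cuts so far [(2, 4), (14, 4)]; region rows[0,16) x cols[4,6) = 16x2
Unfold 1 (reflect across v@6): 4 holes -> [(2, 4), (2, 7), (14, 4), (14, 7)]
Unfold 2 (reflect across v@4): 8 holes -> [(2, 0), (2, 3), (2, 4), (2, 7), (14, 0), (14, 3), (14, 4), (14, 7)]
Holes: [(2, 0), (2, 3), (2, 4), (2, 7), (14, 0), (14, 3), (14, 4), (14, 7)]

Answer: yes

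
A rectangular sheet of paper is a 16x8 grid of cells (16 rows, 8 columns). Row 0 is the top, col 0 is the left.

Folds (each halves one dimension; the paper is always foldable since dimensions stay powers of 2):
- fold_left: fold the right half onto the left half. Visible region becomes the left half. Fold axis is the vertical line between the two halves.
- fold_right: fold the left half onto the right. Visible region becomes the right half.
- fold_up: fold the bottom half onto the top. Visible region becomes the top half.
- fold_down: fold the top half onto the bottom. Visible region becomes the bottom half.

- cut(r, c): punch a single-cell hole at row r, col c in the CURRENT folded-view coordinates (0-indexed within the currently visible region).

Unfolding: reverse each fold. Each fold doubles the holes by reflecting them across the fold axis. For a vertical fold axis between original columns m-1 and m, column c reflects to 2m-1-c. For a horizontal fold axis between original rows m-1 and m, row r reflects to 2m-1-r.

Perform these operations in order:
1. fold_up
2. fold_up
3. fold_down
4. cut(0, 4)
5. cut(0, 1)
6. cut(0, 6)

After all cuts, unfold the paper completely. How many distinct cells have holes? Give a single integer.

Op 1 fold_up: fold axis h@8; visible region now rows[0,8) x cols[0,8) = 8x8
Op 2 fold_up: fold axis h@4; visible region now rows[0,4) x cols[0,8) = 4x8
Op 3 fold_down: fold axis h@2; visible region now rows[2,4) x cols[0,8) = 2x8
Op 4 cut(0, 4): punch at orig (2,4); cuts so far [(2, 4)]; region rows[2,4) x cols[0,8) = 2x8
Op 5 cut(0, 1): punch at orig (2,1); cuts so far [(2, 1), (2, 4)]; region rows[2,4) x cols[0,8) = 2x8
Op 6 cut(0, 6): punch at orig (2,6); cuts so far [(2, 1), (2, 4), (2, 6)]; region rows[2,4) x cols[0,8) = 2x8
Unfold 1 (reflect across h@2): 6 holes -> [(1, 1), (1, 4), (1, 6), (2, 1), (2, 4), (2, 6)]
Unfold 2 (reflect across h@4): 12 holes -> [(1, 1), (1, 4), (1, 6), (2, 1), (2, 4), (2, 6), (5, 1), (5, 4), (5, 6), (6, 1), (6, 4), (6, 6)]
Unfold 3 (reflect across h@8): 24 holes -> [(1, 1), (1, 4), (1, 6), (2, 1), (2, 4), (2, 6), (5, 1), (5, 4), (5, 6), (6, 1), (6, 4), (6, 6), (9, 1), (9, 4), (9, 6), (10, 1), (10, 4), (10, 6), (13, 1), (13, 4), (13, 6), (14, 1), (14, 4), (14, 6)]

Answer: 24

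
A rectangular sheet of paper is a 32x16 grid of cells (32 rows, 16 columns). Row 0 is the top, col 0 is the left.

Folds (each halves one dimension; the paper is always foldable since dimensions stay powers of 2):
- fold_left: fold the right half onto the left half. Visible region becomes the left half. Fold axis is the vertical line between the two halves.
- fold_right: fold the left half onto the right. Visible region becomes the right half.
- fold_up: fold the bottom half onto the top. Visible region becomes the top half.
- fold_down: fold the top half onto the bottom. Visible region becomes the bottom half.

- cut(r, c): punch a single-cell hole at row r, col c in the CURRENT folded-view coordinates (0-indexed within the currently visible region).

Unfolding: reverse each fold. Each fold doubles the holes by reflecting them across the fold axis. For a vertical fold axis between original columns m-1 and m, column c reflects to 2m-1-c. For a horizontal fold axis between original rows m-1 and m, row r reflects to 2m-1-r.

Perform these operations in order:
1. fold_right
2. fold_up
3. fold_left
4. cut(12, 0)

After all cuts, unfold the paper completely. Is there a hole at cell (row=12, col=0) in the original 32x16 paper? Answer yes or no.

Op 1 fold_right: fold axis v@8; visible region now rows[0,32) x cols[8,16) = 32x8
Op 2 fold_up: fold axis h@16; visible region now rows[0,16) x cols[8,16) = 16x8
Op 3 fold_left: fold axis v@12; visible region now rows[0,16) x cols[8,12) = 16x4
Op 4 cut(12, 0): punch at orig (12,8); cuts so far [(12, 8)]; region rows[0,16) x cols[8,12) = 16x4
Unfold 1 (reflect across v@12): 2 holes -> [(12, 8), (12, 15)]
Unfold 2 (reflect across h@16): 4 holes -> [(12, 8), (12, 15), (19, 8), (19, 15)]
Unfold 3 (reflect across v@8): 8 holes -> [(12, 0), (12, 7), (12, 8), (12, 15), (19, 0), (19, 7), (19, 8), (19, 15)]
Holes: [(12, 0), (12, 7), (12, 8), (12, 15), (19, 0), (19, 7), (19, 8), (19, 15)]

Answer: yes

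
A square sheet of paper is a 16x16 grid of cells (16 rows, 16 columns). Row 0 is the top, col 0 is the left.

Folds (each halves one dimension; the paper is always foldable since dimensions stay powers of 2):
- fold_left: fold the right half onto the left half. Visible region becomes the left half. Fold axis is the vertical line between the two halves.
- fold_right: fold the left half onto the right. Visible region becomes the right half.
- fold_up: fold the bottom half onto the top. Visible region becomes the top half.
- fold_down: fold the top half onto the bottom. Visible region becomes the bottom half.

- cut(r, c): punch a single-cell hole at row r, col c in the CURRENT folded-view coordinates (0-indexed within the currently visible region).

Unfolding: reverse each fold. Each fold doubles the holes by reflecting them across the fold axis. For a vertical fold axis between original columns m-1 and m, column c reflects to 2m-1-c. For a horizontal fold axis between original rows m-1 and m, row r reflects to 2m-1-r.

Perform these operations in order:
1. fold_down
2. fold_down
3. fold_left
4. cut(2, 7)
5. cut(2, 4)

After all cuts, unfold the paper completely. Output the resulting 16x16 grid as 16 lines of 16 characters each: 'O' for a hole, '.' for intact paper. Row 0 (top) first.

Op 1 fold_down: fold axis h@8; visible region now rows[8,16) x cols[0,16) = 8x16
Op 2 fold_down: fold axis h@12; visible region now rows[12,16) x cols[0,16) = 4x16
Op 3 fold_left: fold axis v@8; visible region now rows[12,16) x cols[0,8) = 4x8
Op 4 cut(2, 7): punch at orig (14,7); cuts so far [(14, 7)]; region rows[12,16) x cols[0,8) = 4x8
Op 5 cut(2, 4): punch at orig (14,4); cuts so far [(14, 4), (14, 7)]; region rows[12,16) x cols[0,8) = 4x8
Unfold 1 (reflect across v@8): 4 holes -> [(14, 4), (14, 7), (14, 8), (14, 11)]
Unfold 2 (reflect across h@12): 8 holes -> [(9, 4), (9, 7), (9, 8), (9, 11), (14, 4), (14, 7), (14, 8), (14, 11)]
Unfold 3 (reflect across h@8): 16 holes -> [(1, 4), (1, 7), (1, 8), (1, 11), (6, 4), (6, 7), (6, 8), (6, 11), (9, 4), (9, 7), (9, 8), (9, 11), (14, 4), (14, 7), (14, 8), (14, 11)]

Answer: ................
....O..OO..O....
................
................
................
................
....O..OO..O....
................
................
....O..OO..O....
................
................
................
................
....O..OO..O....
................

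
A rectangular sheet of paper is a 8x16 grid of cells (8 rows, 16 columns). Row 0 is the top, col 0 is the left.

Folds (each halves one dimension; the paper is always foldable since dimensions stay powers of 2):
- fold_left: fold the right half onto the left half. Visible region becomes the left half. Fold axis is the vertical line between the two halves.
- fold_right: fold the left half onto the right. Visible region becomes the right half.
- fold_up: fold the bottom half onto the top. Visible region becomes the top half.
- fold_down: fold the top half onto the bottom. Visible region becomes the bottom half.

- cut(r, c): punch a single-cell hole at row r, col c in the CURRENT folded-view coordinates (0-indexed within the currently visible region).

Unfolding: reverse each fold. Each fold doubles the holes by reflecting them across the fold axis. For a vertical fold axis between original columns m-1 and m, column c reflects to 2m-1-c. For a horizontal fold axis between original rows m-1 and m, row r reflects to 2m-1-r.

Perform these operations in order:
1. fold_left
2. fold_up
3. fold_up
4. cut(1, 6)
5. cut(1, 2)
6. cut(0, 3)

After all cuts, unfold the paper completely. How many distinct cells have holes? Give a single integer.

Answer: 24

Derivation:
Op 1 fold_left: fold axis v@8; visible region now rows[0,8) x cols[0,8) = 8x8
Op 2 fold_up: fold axis h@4; visible region now rows[0,4) x cols[0,8) = 4x8
Op 3 fold_up: fold axis h@2; visible region now rows[0,2) x cols[0,8) = 2x8
Op 4 cut(1, 6): punch at orig (1,6); cuts so far [(1, 6)]; region rows[0,2) x cols[0,8) = 2x8
Op 5 cut(1, 2): punch at orig (1,2); cuts so far [(1, 2), (1, 6)]; region rows[0,2) x cols[0,8) = 2x8
Op 6 cut(0, 3): punch at orig (0,3); cuts so far [(0, 3), (1, 2), (1, 6)]; region rows[0,2) x cols[0,8) = 2x8
Unfold 1 (reflect across h@2): 6 holes -> [(0, 3), (1, 2), (1, 6), (2, 2), (2, 6), (3, 3)]
Unfold 2 (reflect across h@4): 12 holes -> [(0, 3), (1, 2), (1, 6), (2, 2), (2, 6), (3, 3), (4, 3), (5, 2), (5, 6), (6, 2), (6, 6), (7, 3)]
Unfold 3 (reflect across v@8): 24 holes -> [(0, 3), (0, 12), (1, 2), (1, 6), (1, 9), (1, 13), (2, 2), (2, 6), (2, 9), (2, 13), (3, 3), (3, 12), (4, 3), (4, 12), (5, 2), (5, 6), (5, 9), (5, 13), (6, 2), (6, 6), (6, 9), (6, 13), (7, 3), (7, 12)]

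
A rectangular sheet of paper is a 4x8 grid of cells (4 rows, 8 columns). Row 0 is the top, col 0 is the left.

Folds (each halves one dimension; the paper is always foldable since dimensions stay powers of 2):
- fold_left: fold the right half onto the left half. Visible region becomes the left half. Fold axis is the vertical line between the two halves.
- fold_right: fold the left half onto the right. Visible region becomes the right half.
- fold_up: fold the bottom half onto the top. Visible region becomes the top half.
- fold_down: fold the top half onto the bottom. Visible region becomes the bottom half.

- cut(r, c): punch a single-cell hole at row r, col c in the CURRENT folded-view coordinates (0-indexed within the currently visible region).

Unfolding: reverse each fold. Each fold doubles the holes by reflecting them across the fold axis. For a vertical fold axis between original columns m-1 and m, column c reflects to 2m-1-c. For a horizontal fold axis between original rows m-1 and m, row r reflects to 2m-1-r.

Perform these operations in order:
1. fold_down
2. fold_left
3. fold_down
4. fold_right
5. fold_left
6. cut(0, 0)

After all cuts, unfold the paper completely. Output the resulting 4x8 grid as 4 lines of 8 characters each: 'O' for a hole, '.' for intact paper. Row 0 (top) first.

Answer: OOOOOOOO
OOOOOOOO
OOOOOOOO
OOOOOOOO

Derivation:
Op 1 fold_down: fold axis h@2; visible region now rows[2,4) x cols[0,8) = 2x8
Op 2 fold_left: fold axis v@4; visible region now rows[2,4) x cols[0,4) = 2x4
Op 3 fold_down: fold axis h@3; visible region now rows[3,4) x cols[0,4) = 1x4
Op 4 fold_right: fold axis v@2; visible region now rows[3,4) x cols[2,4) = 1x2
Op 5 fold_left: fold axis v@3; visible region now rows[3,4) x cols[2,3) = 1x1
Op 6 cut(0, 0): punch at orig (3,2); cuts so far [(3, 2)]; region rows[3,4) x cols[2,3) = 1x1
Unfold 1 (reflect across v@3): 2 holes -> [(3, 2), (3, 3)]
Unfold 2 (reflect across v@2): 4 holes -> [(3, 0), (3, 1), (3, 2), (3, 3)]
Unfold 3 (reflect across h@3): 8 holes -> [(2, 0), (2, 1), (2, 2), (2, 3), (3, 0), (3, 1), (3, 2), (3, 3)]
Unfold 4 (reflect across v@4): 16 holes -> [(2, 0), (2, 1), (2, 2), (2, 3), (2, 4), (2, 5), (2, 6), (2, 7), (3, 0), (3, 1), (3, 2), (3, 3), (3, 4), (3, 5), (3, 6), (3, 7)]
Unfold 5 (reflect across h@2): 32 holes -> [(0, 0), (0, 1), (0, 2), (0, 3), (0, 4), (0, 5), (0, 6), (0, 7), (1, 0), (1, 1), (1, 2), (1, 3), (1, 4), (1, 5), (1, 6), (1, 7), (2, 0), (2, 1), (2, 2), (2, 3), (2, 4), (2, 5), (2, 6), (2, 7), (3, 0), (3, 1), (3, 2), (3, 3), (3, 4), (3, 5), (3, 6), (3, 7)]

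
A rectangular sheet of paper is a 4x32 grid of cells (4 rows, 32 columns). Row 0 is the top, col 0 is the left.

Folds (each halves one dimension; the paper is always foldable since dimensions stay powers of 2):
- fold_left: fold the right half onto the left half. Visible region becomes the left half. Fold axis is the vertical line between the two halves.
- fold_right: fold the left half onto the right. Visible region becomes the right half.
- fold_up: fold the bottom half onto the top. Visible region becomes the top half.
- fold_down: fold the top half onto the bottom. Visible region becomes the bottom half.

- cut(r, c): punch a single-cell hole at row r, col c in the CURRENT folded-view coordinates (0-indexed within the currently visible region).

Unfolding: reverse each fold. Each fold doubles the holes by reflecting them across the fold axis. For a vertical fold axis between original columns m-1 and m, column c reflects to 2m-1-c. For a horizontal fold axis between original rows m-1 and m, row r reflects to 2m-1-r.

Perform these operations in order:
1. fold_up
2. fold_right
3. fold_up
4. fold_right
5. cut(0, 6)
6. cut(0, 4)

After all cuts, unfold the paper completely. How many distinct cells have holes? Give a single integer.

Op 1 fold_up: fold axis h@2; visible region now rows[0,2) x cols[0,32) = 2x32
Op 2 fold_right: fold axis v@16; visible region now rows[0,2) x cols[16,32) = 2x16
Op 3 fold_up: fold axis h@1; visible region now rows[0,1) x cols[16,32) = 1x16
Op 4 fold_right: fold axis v@24; visible region now rows[0,1) x cols[24,32) = 1x8
Op 5 cut(0, 6): punch at orig (0,30); cuts so far [(0, 30)]; region rows[0,1) x cols[24,32) = 1x8
Op 6 cut(0, 4): punch at orig (0,28); cuts so far [(0, 28), (0, 30)]; region rows[0,1) x cols[24,32) = 1x8
Unfold 1 (reflect across v@24): 4 holes -> [(0, 17), (0, 19), (0, 28), (0, 30)]
Unfold 2 (reflect across h@1): 8 holes -> [(0, 17), (0, 19), (0, 28), (0, 30), (1, 17), (1, 19), (1, 28), (1, 30)]
Unfold 3 (reflect across v@16): 16 holes -> [(0, 1), (0, 3), (0, 12), (0, 14), (0, 17), (0, 19), (0, 28), (0, 30), (1, 1), (1, 3), (1, 12), (1, 14), (1, 17), (1, 19), (1, 28), (1, 30)]
Unfold 4 (reflect across h@2): 32 holes -> [(0, 1), (0, 3), (0, 12), (0, 14), (0, 17), (0, 19), (0, 28), (0, 30), (1, 1), (1, 3), (1, 12), (1, 14), (1, 17), (1, 19), (1, 28), (1, 30), (2, 1), (2, 3), (2, 12), (2, 14), (2, 17), (2, 19), (2, 28), (2, 30), (3, 1), (3, 3), (3, 12), (3, 14), (3, 17), (3, 19), (3, 28), (3, 30)]

Answer: 32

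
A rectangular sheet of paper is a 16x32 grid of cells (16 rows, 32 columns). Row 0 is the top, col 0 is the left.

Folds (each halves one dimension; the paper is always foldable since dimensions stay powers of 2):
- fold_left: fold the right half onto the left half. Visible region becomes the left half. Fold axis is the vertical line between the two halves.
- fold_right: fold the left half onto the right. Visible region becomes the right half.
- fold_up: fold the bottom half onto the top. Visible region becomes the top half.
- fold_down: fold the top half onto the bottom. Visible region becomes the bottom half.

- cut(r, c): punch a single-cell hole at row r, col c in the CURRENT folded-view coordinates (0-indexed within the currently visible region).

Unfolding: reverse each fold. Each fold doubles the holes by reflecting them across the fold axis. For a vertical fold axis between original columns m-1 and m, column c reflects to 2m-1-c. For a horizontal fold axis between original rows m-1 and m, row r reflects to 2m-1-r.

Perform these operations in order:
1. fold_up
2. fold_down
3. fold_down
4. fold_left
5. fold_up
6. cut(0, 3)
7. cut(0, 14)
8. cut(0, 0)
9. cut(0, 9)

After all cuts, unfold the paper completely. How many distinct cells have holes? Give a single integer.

Answer: 128

Derivation:
Op 1 fold_up: fold axis h@8; visible region now rows[0,8) x cols[0,32) = 8x32
Op 2 fold_down: fold axis h@4; visible region now rows[4,8) x cols[0,32) = 4x32
Op 3 fold_down: fold axis h@6; visible region now rows[6,8) x cols[0,32) = 2x32
Op 4 fold_left: fold axis v@16; visible region now rows[6,8) x cols[0,16) = 2x16
Op 5 fold_up: fold axis h@7; visible region now rows[6,7) x cols[0,16) = 1x16
Op 6 cut(0, 3): punch at orig (6,3); cuts so far [(6, 3)]; region rows[6,7) x cols[0,16) = 1x16
Op 7 cut(0, 14): punch at orig (6,14); cuts so far [(6, 3), (6, 14)]; region rows[6,7) x cols[0,16) = 1x16
Op 8 cut(0, 0): punch at orig (6,0); cuts so far [(6, 0), (6, 3), (6, 14)]; region rows[6,7) x cols[0,16) = 1x16
Op 9 cut(0, 9): punch at orig (6,9); cuts so far [(6, 0), (6, 3), (6, 9), (6, 14)]; region rows[6,7) x cols[0,16) = 1x16
Unfold 1 (reflect across h@7): 8 holes -> [(6, 0), (6, 3), (6, 9), (6, 14), (7, 0), (7, 3), (7, 9), (7, 14)]
Unfold 2 (reflect across v@16): 16 holes -> [(6, 0), (6, 3), (6, 9), (6, 14), (6, 17), (6, 22), (6, 28), (6, 31), (7, 0), (7, 3), (7, 9), (7, 14), (7, 17), (7, 22), (7, 28), (7, 31)]
Unfold 3 (reflect across h@6): 32 holes -> [(4, 0), (4, 3), (4, 9), (4, 14), (4, 17), (4, 22), (4, 28), (4, 31), (5, 0), (5, 3), (5, 9), (5, 14), (5, 17), (5, 22), (5, 28), (5, 31), (6, 0), (6, 3), (6, 9), (6, 14), (6, 17), (6, 22), (6, 28), (6, 31), (7, 0), (7, 3), (7, 9), (7, 14), (7, 17), (7, 22), (7, 28), (7, 31)]
Unfold 4 (reflect across h@4): 64 holes -> [(0, 0), (0, 3), (0, 9), (0, 14), (0, 17), (0, 22), (0, 28), (0, 31), (1, 0), (1, 3), (1, 9), (1, 14), (1, 17), (1, 22), (1, 28), (1, 31), (2, 0), (2, 3), (2, 9), (2, 14), (2, 17), (2, 22), (2, 28), (2, 31), (3, 0), (3, 3), (3, 9), (3, 14), (3, 17), (3, 22), (3, 28), (3, 31), (4, 0), (4, 3), (4, 9), (4, 14), (4, 17), (4, 22), (4, 28), (4, 31), (5, 0), (5, 3), (5, 9), (5, 14), (5, 17), (5, 22), (5, 28), (5, 31), (6, 0), (6, 3), (6, 9), (6, 14), (6, 17), (6, 22), (6, 28), (6, 31), (7, 0), (7, 3), (7, 9), (7, 14), (7, 17), (7, 22), (7, 28), (7, 31)]
Unfold 5 (reflect across h@8): 128 holes -> [(0, 0), (0, 3), (0, 9), (0, 14), (0, 17), (0, 22), (0, 28), (0, 31), (1, 0), (1, 3), (1, 9), (1, 14), (1, 17), (1, 22), (1, 28), (1, 31), (2, 0), (2, 3), (2, 9), (2, 14), (2, 17), (2, 22), (2, 28), (2, 31), (3, 0), (3, 3), (3, 9), (3, 14), (3, 17), (3, 22), (3, 28), (3, 31), (4, 0), (4, 3), (4, 9), (4, 14), (4, 17), (4, 22), (4, 28), (4, 31), (5, 0), (5, 3), (5, 9), (5, 14), (5, 17), (5, 22), (5, 28), (5, 31), (6, 0), (6, 3), (6, 9), (6, 14), (6, 17), (6, 22), (6, 28), (6, 31), (7, 0), (7, 3), (7, 9), (7, 14), (7, 17), (7, 22), (7, 28), (7, 31), (8, 0), (8, 3), (8, 9), (8, 14), (8, 17), (8, 22), (8, 28), (8, 31), (9, 0), (9, 3), (9, 9), (9, 14), (9, 17), (9, 22), (9, 28), (9, 31), (10, 0), (10, 3), (10, 9), (10, 14), (10, 17), (10, 22), (10, 28), (10, 31), (11, 0), (11, 3), (11, 9), (11, 14), (11, 17), (11, 22), (11, 28), (11, 31), (12, 0), (12, 3), (12, 9), (12, 14), (12, 17), (12, 22), (12, 28), (12, 31), (13, 0), (13, 3), (13, 9), (13, 14), (13, 17), (13, 22), (13, 28), (13, 31), (14, 0), (14, 3), (14, 9), (14, 14), (14, 17), (14, 22), (14, 28), (14, 31), (15, 0), (15, 3), (15, 9), (15, 14), (15, 17), (15, 22), (15, 28), (15, 31)]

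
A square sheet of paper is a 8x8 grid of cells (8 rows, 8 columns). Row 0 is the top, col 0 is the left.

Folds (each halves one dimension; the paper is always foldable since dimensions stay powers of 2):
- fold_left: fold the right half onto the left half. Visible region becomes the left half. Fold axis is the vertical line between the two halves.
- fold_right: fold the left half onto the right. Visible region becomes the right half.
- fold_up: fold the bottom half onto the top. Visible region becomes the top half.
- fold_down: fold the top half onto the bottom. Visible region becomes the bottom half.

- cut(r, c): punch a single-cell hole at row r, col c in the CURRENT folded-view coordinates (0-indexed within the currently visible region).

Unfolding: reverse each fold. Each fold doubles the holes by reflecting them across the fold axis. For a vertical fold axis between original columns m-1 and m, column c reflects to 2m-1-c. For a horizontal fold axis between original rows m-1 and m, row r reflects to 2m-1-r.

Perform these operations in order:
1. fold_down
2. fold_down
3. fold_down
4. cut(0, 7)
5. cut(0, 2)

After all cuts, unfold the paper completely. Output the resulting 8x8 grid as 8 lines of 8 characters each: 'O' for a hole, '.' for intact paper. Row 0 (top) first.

Op 1 fold_down: fold axis h@4; visible region now rows[4,8) x cols[0,8) = 4x8
Op 2 fold_down: fold axis h@6; visible region now rows[6,8) x cols[0,8) = 2x8
Op 3 fold_down: fold axis h@7; visible region now rows[7,8) x cols[0,8) = 1x8
Op 4 cut(0, 7): punch at orig (7,7); cuts so far [(7, 7)]; region rows[7,8) x cols[0,8) = 1x8
Op 5 cut(0, 2): punch at orig (7,2); cuts so far [(7, 2), (7, 7)]; region rows[7,8) x cols[0,8) = 1x8
Unfold 1 (reflect across h@7): 4 holes -> [(6, 2), (6, 7), (7, 2), (7, 7)]
Unfold 2 (reflect across h@6): 8 holes -> [(4, 2), (4, 7), (5, 2), (5, 7), (6, 2), (6, 7), (7, 2), (7, 7)]
Unfold 3 (reflect across h@4): 16 holes -> [(0, 2), (0, 7), (1, 2), (1, 7), (2, 2), (2, 7), (3, 2), (3, 7), (4, 2), (4, 7), (5, 2), (5, 7), (6, 2), (6, 7), (7, 2), (7, 7)]

Answer: ..O....O
..O....O
..O....O
..O....O
..O....O
..O....O
..O....O
..O....O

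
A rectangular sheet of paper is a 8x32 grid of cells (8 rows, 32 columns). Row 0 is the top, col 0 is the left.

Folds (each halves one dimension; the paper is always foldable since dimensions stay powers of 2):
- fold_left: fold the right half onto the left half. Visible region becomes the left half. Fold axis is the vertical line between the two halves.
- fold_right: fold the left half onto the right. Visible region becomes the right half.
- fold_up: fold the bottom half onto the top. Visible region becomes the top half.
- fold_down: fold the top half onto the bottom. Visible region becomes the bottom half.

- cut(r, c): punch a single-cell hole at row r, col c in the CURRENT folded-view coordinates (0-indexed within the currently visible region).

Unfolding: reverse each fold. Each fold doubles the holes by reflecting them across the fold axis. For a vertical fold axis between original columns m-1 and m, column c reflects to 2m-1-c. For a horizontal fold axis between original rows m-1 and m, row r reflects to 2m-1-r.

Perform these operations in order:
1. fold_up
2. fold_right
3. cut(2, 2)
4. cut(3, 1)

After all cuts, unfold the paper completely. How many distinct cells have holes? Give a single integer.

Op 1 fold_up: fold axis h@4; visible region now rows[0,4) x cols[0,32) = 4x32
Op 2 fold_right: fold axis v@16; visible region now rows[0,4) x cols[16,32) = 4x16
Op 3 cut(2, 2): punch at orig (2,18); cuts so far [(2, 18)]; region rows[0,4) x cols[16,32) = 4x16
Op 4 cut(3, 1): punch at orig (3,17); cuts so far [(2, 18), (3, 17)]; region rows[0,4) x cols[16,32) = 4x16
Unfold 1 (reflect across v@16): 4 holes -> [(2, 13), (2, 18), (3, 14), (3, 17)]
Unfold 2 (reflect across h@4): 8 holes -> [(2, 13), (2, 18), (3, 14), (3, 17), (4, 14), (4, 17), (5, 13), (5, 18)]

Answer: 8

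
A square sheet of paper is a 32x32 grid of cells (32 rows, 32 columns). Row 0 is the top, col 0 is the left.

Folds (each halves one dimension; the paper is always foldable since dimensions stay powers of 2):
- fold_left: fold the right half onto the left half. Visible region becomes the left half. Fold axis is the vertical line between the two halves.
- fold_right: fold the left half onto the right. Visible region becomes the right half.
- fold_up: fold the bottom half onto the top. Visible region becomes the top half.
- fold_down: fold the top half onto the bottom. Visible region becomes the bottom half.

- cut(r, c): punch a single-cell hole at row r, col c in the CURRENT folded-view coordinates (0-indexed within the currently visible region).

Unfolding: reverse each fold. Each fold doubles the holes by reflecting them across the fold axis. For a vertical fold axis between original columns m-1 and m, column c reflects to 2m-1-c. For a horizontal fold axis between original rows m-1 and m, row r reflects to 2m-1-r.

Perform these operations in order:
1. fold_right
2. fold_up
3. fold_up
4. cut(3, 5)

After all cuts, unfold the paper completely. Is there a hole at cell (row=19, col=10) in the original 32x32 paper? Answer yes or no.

Op 1 fold_right: fold axis v@16; visible region now rows[0,32) x cols[16,32) = 32x16
Op 2 fold_up: fold axis h@16; visible region now rows[0,16) x cols[16,32) = 16x16
Op 3 fold_up: fold axis h@8; visible region now rows[0,8) x cols[16,32) = 8x16
Op 4 cut(3, 5): punch at orig (3,21); cuts so far [(3, 21)]; region rows[0,8) x cols[16,32) = 8x16
Unfold 1 (reflect across h@8): 2 holes -> [(3, 21), (12, 21)]
Unfold 2 (reflect across h@16): 4 holes -> [(3, 21), (12, 21), (19, 21), (28, 21)]
Unfold 3 (reflect across v@16): 8 holes -> [(3, 10), (3, 21), (12, 10), (12, 21), (19, 10), (19, 21), (28, 10), (28, 21)]
Holes: [(3, 10), (3, 21), (12, 10), (12, 21), (19, 10), (19, 21), (28, 10), (28, 21)]

Answer: yes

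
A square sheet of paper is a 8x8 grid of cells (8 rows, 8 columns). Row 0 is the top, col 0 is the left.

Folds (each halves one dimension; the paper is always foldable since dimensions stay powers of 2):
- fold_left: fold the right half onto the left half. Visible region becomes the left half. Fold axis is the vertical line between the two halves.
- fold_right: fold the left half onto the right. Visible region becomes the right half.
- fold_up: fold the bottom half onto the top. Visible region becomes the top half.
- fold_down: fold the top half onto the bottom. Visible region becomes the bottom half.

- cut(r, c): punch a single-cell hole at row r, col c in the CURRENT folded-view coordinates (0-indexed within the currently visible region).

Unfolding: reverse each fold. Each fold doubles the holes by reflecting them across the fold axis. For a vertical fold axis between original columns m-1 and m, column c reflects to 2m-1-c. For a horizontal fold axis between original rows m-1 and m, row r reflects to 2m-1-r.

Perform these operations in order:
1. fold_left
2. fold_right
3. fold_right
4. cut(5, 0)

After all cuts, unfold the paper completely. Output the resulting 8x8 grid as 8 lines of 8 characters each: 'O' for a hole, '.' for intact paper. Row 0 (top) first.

Op 1 fold_left: fold axis v@4; visible region now rows[0,8) x cols[0,4) = 8x4
Op 2 fold_right: fold axis v@2; visible region now rows[0,8) x cols[2,4) = 8x2
Op 3 fold_right: fold axis v@3; visible region now rows[0,8) x cols[3,4) = 8x1
Op 4 cut(5, 0): punch at orig (5,3); cuts so far [(5, 3)]; region rows[0,8) x cols[3,4) = 8x1
Unfold 1 (reflect across v@3): 2 holes -> [(5, 2), (5, 3)]
Unfold 2 (reflect across v@2): 4 holes -> [(5, 0), (5, 1), (5, 2), (5, 3)]
Unfold 3 (reflect across v@4): 8 holes -> [(5, 0), (5, 1), (5, 2), (5, 3), (5, 4), (5, 5), (5, 6), (5, 7)]

Answer: ........
........
........
........
........
OOOOOOOO
........
........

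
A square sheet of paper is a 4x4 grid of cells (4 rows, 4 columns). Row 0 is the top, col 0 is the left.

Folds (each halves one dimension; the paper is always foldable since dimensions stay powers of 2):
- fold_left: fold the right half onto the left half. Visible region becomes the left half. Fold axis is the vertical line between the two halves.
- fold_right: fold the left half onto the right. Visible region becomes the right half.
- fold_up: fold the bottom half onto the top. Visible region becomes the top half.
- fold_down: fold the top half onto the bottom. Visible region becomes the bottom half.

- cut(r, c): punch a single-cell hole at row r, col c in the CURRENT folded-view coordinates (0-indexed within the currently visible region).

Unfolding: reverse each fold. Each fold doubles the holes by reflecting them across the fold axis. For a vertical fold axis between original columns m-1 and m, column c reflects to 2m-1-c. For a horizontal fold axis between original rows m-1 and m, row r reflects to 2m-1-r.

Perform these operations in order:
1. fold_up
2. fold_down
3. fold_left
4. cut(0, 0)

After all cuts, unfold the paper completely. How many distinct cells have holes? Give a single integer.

Op 1 fold_up: fold axis h@2; visible region now rows[0,2) x cols[0,4) = 2x4
Op 2 fold_down: fold axis h@1; visible region now rows[1,2) x cols[0,4) = 1x4
Op 3 fold_left: fold axis v@2; visible region now rows[1,2) x cols[0,2) = 1x2
Op 4 cut(0, 0): punch at orig (1,0); cuts so far [(1, 0)]; region rows[1,2) x cols[0,2) = 1x2
Unfold 1 (reflect across v@2): 2 holes -> [(1, 0), (1, 3)]
Unfold 2 (reflect across h@1): 4 holes -> [(0, 0), (0, 3), (1, 0), (1, 3)]
Unfold 3 (reflect across h@2): 8 holes -> [(0, 0), (0, 3), (1, 0), (1, 3), (2, 0), (2, 3), (3, 0), (3, 3)]

Answer: 8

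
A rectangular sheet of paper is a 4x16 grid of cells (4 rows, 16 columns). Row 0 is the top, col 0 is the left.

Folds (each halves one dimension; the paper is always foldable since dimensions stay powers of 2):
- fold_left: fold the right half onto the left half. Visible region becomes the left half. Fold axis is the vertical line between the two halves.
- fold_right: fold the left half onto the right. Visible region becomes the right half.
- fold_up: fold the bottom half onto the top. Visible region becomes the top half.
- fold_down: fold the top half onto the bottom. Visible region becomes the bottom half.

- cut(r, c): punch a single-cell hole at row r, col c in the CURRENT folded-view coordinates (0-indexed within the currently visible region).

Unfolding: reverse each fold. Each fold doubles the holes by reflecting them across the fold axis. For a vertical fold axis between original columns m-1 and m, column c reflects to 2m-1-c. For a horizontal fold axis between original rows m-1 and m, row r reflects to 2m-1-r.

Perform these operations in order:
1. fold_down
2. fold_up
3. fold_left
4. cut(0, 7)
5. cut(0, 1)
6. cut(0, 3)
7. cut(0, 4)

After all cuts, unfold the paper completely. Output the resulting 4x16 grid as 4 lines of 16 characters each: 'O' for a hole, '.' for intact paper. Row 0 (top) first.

Op 1 fold_down: fold axis h@2; visible region now rows[2,4) x cols[0,16) = 2x16
Op 2 fold_up: fold axis h@3; visible region now rows[2,3) x cols[0,16) = 1x16
Op 3 fold_left: fold axis v@8; visible region now rows[2,3) x cols[0,8) = 1x8
Op 4 cut(0, 7): punch at orig (2,7); cuts so far [(2, 7)]; region rows[2,3) x cols[0,8) = 1x8
Op 5 cut(0, 1): punch at orig (2,1); cuts so far [(2, 1), (2, 7)]; region rows[2,3) x cols[0,8) = 1x8
Op 6 cut(0, 3): punch at orig (2,3); cuts so far [(2, 1), (2, 3), (2, 7)]; region rows[2,3) x cols[0,8) = 1x8
Op 7 cut(0, 4): punch at orig (2,4); cuts so far [(2, 1), (2, 3), (2, 4), (2, 7)]; region rows[2,3) x cols[0,8) = 1x8
Unfold 1 (reflect across v@8): 8 holes -> [(2, 1), (2, 3), (2, 4), (2, 7), (2, 8), (2, 11), (2, 12), (2, 14)]
Unfold 2 (reflect across h@3): 16 holes -> [(2, 1), (2, 3), (2, 4), (2, 7), (2, 8), (2, 11), (2, 12), (2, 14), (3, 1), (3, 3), (3, 4), (3, 7), (3, 8), (3, 11), (3, 12), (3, 14)]
Unfold 3 (reflect across h@2): 32 holes -> [(0, 1), (0, 3), (0, 4), (0, 7), (0, 8), (0, 11), (0, 12), (0, 14), (1, 1), (1, 3), (1, 4), (1, 7), (1, 8), (1, 11), (1, 12), (1, 14), (2, 1), (2, 3), (2, 4), (2, 7), (2, 8), (2, 11), (2, 12), (2, 14), (3, 1), (3, 3), (3, 4), (3, 7), (3, 8), (3, 11), (3, 12), (3, 14)]

Answer: .O.OO..OO..OO.O.
.O.OO..OO..OO.O.
.O.OO..OO..OO.O.
.O.OO..OO..OO.O.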